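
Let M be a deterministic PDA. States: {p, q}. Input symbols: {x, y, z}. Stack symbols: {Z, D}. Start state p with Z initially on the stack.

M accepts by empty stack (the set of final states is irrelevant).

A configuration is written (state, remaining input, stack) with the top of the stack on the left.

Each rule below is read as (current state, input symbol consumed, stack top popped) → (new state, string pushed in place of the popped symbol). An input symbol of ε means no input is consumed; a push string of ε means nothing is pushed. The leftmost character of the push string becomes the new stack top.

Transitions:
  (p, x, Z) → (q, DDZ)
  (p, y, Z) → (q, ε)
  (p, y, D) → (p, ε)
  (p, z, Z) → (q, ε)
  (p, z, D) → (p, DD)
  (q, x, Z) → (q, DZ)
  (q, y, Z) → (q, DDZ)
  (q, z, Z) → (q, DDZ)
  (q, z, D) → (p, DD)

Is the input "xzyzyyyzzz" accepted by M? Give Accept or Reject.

(p, xzyzyyyzzz, Z)
  read x, top Z: go to q, push DDZ → (q, zyzyyyzzz, DDZ)
  read z, top D: go to p, push DD → (p, yzyyyzzz, DDDZ)
  read y, top D: go to p, push ε → (p, zyyyzzz, DDZ)
  read z, top D: go to p, push DD → (p, yyyzzz, DDDZ)
  read y, top D: go to p, push ε → (p, yyzzz, DDZ)
  read y, top D: go to p, push ε → (p, yzzz, DZ)
  read y, top D: go to p, push ε → (p, zzz, Z)
  read z, top Z: go to q, push ε → (q, zz, ε)
No transition applies at (q, zz, ε); input not fully consumed.

Reject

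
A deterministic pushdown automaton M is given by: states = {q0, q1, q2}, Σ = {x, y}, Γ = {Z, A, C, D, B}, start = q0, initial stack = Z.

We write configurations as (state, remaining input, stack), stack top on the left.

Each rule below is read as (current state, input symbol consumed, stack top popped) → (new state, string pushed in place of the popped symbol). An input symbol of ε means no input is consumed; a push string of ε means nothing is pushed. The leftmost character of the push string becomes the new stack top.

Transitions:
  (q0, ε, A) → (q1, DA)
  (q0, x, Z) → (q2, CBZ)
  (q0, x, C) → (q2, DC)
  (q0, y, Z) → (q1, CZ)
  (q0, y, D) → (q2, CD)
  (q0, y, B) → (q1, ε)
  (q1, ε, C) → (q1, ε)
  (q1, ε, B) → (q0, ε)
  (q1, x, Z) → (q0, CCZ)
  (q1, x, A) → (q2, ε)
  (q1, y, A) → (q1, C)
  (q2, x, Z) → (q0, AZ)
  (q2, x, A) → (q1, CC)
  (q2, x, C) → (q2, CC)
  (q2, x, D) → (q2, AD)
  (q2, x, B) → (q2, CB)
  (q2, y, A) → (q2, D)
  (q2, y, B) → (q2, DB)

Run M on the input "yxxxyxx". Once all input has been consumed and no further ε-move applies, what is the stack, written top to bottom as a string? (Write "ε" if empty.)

(q0, yxxxyxx, Z)
  read y, top Z: go to q1, push CZ → (q1, xxxyxx, CZ)
  ε-move, top C: go to q1, push ε → (q1, xxxyxx, Z)
  read x, top Z: go to q0, push CCZ → (q0, xxyxx, CCZ)
  read x, top C: go to q2, push DC → (q2, xyxx, DCCZ)
  read x, top D: go to q2, push AD → (q2, yxx, ADCCZ)
  read y, top A: go to q2, push D → (q2, xx, DDCCZ)
  read x, top D: go to q2, push AD → (q2, x, ADDCCZ)
  read x, top A: go to q1, push CC → (q1, ε, CCDDCCZ)
  ε-move, top C: go to q1, push ε → (q1, ε, CDDCCZ)
  ε-move, top C: go to q1, push ε → (q1, ε, DDCCZ)
All input consumed in state q1 with stack DDCCZ.

DDCCZ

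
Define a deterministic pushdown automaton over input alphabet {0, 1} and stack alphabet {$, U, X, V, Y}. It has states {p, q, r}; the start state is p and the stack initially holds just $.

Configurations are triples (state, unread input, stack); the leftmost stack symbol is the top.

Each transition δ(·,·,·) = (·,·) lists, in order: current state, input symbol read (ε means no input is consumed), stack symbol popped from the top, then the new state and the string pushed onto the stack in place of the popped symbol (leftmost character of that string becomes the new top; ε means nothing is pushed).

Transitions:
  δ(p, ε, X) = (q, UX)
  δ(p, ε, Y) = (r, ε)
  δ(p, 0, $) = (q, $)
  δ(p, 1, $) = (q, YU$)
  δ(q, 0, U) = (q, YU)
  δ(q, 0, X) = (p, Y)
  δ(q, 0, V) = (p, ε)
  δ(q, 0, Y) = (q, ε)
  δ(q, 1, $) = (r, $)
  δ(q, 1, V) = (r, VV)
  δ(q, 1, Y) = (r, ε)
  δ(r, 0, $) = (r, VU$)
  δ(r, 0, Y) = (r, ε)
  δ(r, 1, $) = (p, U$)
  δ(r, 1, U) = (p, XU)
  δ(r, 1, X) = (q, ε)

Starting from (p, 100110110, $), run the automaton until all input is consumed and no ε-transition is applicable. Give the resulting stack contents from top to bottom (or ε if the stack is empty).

YUXUXU$

(p, 100110110, $)
  read 1, top $: go to q, push YU$ → (q, 00110110, YU$)
  read 0, top Y: go to q, push ε → (q, 0110110, U$)
  read 0, top U: go to q, push YU → (q, 110110, YU$)
  read 1, top Y: go to r, push ε → (r, 10110, U$)
  read 1, top U: go to p, push XU → (p, 0110, XU$)
  ε-move, top X: go to q, push UX → (q, 0110, UXU$)
  read 0, top U: go to q, push YU → (q, 110, YUXU$)
  read 1, top Y: go to r, push ε → (r, 10, UXU$)
  read 1, top U: go to p, push XU → (p, 0, XUXU$)
  ε-move, top X: go to q, push UX → (q, 0, UXUXU$)
  read 0, top U: go to q, push YU → (q, ε, YUXUXU$)
All input consumed in state q with stack YUXUXU$.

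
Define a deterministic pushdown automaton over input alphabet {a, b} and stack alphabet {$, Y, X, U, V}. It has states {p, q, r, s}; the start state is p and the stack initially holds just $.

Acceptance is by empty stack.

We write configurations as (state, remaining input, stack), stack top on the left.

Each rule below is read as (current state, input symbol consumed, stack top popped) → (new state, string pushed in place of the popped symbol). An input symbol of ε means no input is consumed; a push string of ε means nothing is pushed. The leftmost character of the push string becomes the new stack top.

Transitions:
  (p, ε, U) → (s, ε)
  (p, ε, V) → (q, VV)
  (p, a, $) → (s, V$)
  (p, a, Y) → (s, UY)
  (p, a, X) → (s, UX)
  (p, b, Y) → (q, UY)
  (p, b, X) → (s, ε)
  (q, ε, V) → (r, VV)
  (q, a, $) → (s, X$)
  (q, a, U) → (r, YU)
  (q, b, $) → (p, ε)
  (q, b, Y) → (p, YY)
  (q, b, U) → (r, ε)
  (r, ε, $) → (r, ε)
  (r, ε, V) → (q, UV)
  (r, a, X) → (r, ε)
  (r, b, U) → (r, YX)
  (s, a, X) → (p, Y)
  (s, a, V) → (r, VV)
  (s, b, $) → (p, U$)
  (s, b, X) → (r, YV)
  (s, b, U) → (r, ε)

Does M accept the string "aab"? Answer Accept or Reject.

(p, aab, $) ⊢ (s, ab, V$) ⊢ (r, b, VV$) ⊢ (q, b, UVV$) ⊢ (r, ε, VV$) ⊢ (q, ε, UVV$)
All input consumed; stack is UVV$, not empty, and no further ε-move applies.

Reject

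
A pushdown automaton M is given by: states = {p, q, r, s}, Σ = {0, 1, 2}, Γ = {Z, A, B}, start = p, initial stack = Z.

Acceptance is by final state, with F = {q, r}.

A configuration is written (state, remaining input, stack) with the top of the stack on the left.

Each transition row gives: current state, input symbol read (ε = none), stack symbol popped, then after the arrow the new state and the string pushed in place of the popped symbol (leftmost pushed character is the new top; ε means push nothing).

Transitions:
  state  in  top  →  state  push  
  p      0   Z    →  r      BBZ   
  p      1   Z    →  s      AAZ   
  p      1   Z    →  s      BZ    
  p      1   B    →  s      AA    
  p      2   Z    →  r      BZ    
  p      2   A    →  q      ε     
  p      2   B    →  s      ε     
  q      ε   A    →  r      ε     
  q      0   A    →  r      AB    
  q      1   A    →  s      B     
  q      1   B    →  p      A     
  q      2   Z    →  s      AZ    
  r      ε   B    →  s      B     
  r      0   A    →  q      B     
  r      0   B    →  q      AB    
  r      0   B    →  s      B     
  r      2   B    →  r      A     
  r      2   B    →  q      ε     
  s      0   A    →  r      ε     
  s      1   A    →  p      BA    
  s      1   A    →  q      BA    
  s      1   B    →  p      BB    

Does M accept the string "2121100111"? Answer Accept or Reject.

Reject

No computation consumes all input and reaches a final state.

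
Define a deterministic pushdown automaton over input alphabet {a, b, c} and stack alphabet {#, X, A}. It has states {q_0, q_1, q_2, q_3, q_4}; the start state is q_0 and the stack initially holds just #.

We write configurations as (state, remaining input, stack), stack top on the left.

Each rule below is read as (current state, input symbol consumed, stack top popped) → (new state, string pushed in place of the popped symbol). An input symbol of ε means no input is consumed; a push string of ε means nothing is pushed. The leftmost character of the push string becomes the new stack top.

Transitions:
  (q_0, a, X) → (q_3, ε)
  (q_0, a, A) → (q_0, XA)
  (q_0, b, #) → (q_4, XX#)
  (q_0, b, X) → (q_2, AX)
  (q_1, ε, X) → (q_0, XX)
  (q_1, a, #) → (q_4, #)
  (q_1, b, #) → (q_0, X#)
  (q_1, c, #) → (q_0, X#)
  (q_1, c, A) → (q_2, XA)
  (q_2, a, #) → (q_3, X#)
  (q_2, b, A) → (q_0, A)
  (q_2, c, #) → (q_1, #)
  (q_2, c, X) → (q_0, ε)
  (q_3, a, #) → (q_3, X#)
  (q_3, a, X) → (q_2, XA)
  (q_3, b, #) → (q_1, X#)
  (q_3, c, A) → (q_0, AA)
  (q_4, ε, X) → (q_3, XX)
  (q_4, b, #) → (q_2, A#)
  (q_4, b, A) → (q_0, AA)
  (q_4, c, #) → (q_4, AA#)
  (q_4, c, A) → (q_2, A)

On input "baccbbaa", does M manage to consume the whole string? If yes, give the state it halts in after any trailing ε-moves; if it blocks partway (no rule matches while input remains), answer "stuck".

(q_0, baccbbaa, #)
  read b, top #: go to q_4, push XX# → (q_4, accbbaa, XX#)
  ε-move, top X: go to q_3, push XX → (q_3, accbbaa, XXX#)
  read a, top X: go to q_2, push XA → (q_2, ccbbaa, XAXX#)
  read c, top X: go to q_0, push ε → (q_0, cbbaa, AXX#)
No transition for (q_0, c, top A); M blocks with input cbbaa remaining.

stuck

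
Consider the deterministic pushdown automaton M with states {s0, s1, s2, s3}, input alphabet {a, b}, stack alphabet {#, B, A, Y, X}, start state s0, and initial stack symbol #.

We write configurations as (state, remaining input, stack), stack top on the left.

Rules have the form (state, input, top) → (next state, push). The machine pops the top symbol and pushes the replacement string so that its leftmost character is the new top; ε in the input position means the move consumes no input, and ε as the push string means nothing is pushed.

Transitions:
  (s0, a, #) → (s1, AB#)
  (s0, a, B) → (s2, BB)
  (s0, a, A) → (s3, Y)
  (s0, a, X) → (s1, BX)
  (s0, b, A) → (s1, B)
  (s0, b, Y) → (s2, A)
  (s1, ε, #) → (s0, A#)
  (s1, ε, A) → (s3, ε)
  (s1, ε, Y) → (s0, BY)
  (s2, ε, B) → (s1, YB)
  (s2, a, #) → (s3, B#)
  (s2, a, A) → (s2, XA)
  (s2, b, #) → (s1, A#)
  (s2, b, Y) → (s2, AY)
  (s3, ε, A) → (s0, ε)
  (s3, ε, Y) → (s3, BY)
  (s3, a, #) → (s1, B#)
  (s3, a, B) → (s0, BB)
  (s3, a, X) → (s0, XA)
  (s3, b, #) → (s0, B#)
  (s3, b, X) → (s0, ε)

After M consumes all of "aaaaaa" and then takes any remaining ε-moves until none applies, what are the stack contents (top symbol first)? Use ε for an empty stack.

BYBBYBBYBBYBBB#

(s0, aaaaaa, #)
  read a, top #: go to s1, push AB# → (s1, aaaaa, AB#)
  ε-move, top A: go to s3, push ε → (s3, aaaaa, B#)
  read a, top B: go to s0, push BB → (s0, aaaa, BB#)
  read a, top B: go to s2, push BB → (s2, aaa, BBB#)
  ε-move, top B: go to s1, push YB → (s1, aaa, YBBB#)
  ε-move, top Y: go to s0, push BY → (s0, aaa, BYBBB#)
  read a, top B: go to s2, push BB → (s2, aa, BBYBBB#)
  ε-move, top B: go to s1, push YB → (s1, aa, YBBYBBB#)
  ε-move, top Y: go to s0, push BY → (s0, aa, BYBBYBBB#)
  read a, top B: go to s2, push BB → (s2, a, BBYBBYBBB#)
  ε-move, top B: go to s1, push YB → (s1, a, YBBYBBYBBB#)
  ε-move, top Y: go to s0, push BY → (s0, a, BYBBYBBYBBB#)
  read a, top B: go to s2, push BB → (s2, ε, BBYBBYBBYBBB#)
  ε-move, top B: go to s1, push YB → (s1, ε, YBBYBBYBBYBBB#)
  ε-move, top Y: go to s0, push BY → (s0, ε, BYBBYBBYBBYBBB#)
All input consumed in state s0 with stack BYBBYBBYBBYBBB#.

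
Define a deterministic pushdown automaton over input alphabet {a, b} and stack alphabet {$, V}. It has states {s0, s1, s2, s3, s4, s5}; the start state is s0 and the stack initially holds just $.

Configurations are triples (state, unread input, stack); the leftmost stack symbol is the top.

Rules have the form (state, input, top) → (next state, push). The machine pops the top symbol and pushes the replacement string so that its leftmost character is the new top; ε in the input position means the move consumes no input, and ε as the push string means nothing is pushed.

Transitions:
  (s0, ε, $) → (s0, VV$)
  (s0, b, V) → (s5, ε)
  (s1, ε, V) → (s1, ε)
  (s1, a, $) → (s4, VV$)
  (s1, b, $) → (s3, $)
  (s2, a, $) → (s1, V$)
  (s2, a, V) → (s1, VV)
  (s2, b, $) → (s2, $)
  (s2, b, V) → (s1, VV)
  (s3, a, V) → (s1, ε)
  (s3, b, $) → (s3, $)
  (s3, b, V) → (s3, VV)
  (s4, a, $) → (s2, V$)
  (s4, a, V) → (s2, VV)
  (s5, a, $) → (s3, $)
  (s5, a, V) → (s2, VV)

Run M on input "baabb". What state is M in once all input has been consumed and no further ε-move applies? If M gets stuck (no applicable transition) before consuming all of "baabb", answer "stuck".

(s0, baabb, $) ⊢ (s0, baabb, VV$) ⊢ (s5, aabb, V$) ⊢ (s2, abb, VV$) ⊢ (s1, bb, VVV$) ⊢ (s1, bb, VV$) ⊢ (s1, bb, V$) ⊢ (s1, bb, $) ⊢ (s3, b, $) ⊢ (s3, ε, $)
All input consumed; M is in state s3.

s3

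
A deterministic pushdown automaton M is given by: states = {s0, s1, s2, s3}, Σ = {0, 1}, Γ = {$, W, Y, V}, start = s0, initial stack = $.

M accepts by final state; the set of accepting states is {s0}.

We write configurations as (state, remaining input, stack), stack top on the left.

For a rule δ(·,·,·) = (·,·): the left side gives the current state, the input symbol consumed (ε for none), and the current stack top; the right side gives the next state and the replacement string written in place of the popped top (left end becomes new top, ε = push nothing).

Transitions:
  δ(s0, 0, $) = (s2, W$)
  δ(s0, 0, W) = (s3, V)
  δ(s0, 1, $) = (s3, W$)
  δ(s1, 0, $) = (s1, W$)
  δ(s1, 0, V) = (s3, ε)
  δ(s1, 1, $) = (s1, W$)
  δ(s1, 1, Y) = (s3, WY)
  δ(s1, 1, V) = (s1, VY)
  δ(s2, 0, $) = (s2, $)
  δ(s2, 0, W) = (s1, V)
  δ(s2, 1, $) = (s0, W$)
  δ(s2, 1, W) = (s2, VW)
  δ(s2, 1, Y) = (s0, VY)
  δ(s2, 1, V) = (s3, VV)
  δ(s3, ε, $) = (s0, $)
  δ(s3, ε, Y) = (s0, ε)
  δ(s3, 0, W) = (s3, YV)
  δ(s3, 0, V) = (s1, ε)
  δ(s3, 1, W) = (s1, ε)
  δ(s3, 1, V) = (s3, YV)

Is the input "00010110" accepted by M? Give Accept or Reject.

Reject

(s0, 00010110, $)
  read 0, top $: go to s2, push W$ → (s2, 0010110, W$)
  read 0, top W: go to s1, push V → (s1, 010110, V$)
  read 0, top V: go to s3, push ε → (s3, 10110, $)
  ε-move, top $: go to s0, push $ → (s0, 10110, $)
  read 1, top $: go to s3, push W$ → (s3, 0110, W$)
  read 0, top W: go to s3, push YV → (s3, 110, YV$)
  ε-move, top Y: go to s0, push ε → (s0, 110, V$)
No transition applies at (s0, 110, V$); input not fully consumed.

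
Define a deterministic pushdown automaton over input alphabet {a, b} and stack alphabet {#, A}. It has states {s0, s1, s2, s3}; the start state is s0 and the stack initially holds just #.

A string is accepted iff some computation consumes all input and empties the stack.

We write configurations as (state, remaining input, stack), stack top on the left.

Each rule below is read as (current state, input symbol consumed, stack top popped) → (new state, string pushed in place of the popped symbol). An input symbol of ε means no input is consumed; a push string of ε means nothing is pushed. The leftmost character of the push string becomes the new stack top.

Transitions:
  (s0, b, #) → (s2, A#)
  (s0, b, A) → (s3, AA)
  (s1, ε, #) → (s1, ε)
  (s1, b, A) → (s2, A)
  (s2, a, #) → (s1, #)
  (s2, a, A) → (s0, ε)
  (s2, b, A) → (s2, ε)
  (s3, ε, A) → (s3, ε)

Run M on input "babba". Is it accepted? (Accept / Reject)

Accept

(s0, babba, #)
  read b, top #: go to s2, push A# → (s2, abba, A#)
  read a, top A: go to s0, push ε → (s0, bba, #)
  read b, top #: go to s2, push A# → (s2, ba, A#)
  read b, top A: go to s2, push ε → (s2, a, #)
  read a, top #: go to s1, push # → (s1, ε, #)
  ε-move, top #: go to s1, push ε → (s1, ε, ε)
All input consumed and the stack is empty.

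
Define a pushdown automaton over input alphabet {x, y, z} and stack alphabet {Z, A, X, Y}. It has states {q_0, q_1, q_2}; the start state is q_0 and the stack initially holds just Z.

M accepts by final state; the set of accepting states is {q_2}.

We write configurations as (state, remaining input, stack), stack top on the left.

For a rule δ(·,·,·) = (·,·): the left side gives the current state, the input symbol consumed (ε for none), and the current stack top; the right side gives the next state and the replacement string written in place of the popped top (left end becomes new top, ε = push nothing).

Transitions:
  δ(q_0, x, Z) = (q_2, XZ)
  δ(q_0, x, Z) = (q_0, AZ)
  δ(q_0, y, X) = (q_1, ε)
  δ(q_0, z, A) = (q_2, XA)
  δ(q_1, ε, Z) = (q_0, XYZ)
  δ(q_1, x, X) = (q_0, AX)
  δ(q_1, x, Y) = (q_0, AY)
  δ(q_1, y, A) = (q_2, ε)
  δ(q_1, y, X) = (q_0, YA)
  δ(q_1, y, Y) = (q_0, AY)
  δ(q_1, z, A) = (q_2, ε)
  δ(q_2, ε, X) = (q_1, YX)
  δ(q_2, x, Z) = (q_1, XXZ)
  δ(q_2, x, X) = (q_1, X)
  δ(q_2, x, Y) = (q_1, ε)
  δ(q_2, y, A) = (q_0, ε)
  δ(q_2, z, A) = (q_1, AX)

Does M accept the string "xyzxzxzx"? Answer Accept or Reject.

Reject

No computation consumes all input and reaches a final state.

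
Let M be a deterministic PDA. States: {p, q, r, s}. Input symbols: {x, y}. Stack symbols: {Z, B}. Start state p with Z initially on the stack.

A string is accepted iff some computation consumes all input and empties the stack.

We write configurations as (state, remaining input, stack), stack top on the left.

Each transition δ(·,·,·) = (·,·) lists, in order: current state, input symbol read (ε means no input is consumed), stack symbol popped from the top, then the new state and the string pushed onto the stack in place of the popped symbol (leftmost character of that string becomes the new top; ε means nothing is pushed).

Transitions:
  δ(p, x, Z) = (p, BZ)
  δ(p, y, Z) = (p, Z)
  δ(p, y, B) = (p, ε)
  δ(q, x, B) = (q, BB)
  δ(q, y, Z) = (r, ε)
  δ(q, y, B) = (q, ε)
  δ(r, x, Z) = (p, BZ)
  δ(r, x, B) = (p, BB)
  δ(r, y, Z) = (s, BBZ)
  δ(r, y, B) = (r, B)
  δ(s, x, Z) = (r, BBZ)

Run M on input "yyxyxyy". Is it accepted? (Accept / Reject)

Reject

(p, yyxyxyy, Z)
  read y, top Z: go to p, push Z → (p, yxyxyy, Z)
  read y, top Z: go to p, push Z → (p, xyxyy, Z)
  read x, top Z: go to p, push BZ → (p, yxyy, BZ)
  read y, top B: go to p, push ε → (p, xyy, Z)
  read x, top Z: go to p, push BZ → (p, yy, BZ)
  read y, top B: go to p, push ε → (p, y, Z)
  read y, top Z: go to p, push Z → (p, ε, Z)
All input consumed; stack is Z, not empty, and no further ε-move applies.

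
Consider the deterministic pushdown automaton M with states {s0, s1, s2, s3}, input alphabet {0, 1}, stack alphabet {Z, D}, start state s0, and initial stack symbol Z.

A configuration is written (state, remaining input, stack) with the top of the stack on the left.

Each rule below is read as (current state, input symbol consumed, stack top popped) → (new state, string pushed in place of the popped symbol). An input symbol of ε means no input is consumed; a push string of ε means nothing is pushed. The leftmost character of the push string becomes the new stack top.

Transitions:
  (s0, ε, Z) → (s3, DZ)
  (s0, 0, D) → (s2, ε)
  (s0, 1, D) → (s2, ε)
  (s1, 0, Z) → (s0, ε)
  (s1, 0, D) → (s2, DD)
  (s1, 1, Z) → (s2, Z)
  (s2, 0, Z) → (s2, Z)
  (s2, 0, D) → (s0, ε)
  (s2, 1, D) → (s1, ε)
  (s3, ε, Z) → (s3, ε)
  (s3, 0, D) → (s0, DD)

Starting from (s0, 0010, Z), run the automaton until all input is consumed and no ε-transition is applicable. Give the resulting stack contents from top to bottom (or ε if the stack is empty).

(s0, 0010, Z)
  ε-move, top Z: go to s3, push DZ → (s3, 0010, DZ)
  read 0, top D: go to s0, push DD → (s0, 010, DDZ)
  read 0, top D: go to s2, push ε → (s2, 10, DZ)
  read 1, top D: go to s1, push ε → (s1, 0, Z)
  read 0, top Z: go to s0, push ε → (s0, ε, ε)
All input consumed in state s0 with stack ε.

ε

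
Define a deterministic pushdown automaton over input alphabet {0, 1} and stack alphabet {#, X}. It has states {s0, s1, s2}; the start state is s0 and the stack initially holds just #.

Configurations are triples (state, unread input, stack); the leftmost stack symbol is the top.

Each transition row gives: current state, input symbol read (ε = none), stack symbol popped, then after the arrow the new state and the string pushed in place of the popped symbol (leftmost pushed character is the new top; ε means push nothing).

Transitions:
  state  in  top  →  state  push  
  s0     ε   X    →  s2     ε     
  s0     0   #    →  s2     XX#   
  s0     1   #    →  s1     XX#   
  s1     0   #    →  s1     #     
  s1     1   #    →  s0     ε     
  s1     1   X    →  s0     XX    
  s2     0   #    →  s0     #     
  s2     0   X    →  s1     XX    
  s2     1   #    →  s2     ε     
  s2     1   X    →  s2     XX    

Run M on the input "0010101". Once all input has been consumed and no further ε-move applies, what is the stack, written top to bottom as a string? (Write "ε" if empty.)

(s0, 0010101, #) ⊢ (s2, 010101, XX#) ⊢ (s1, 10101, XXX#) ⊢ (s0, 0101, XXXX#) ⊢ (s2, 0101, XXX#) ⊢ (s1, 101, XXXX#) ⊢ (s0, 01, XXXXX#) ⊢ (s2, 01, XXXX#) ⊢ (s1, 1, XXXXX#) ⊢ (s0, ε, XXXXXX#) ⊢ (s2, ε, XXXXX#)
All input consumed in state s2 with stack XXXXX#.

XXXXX#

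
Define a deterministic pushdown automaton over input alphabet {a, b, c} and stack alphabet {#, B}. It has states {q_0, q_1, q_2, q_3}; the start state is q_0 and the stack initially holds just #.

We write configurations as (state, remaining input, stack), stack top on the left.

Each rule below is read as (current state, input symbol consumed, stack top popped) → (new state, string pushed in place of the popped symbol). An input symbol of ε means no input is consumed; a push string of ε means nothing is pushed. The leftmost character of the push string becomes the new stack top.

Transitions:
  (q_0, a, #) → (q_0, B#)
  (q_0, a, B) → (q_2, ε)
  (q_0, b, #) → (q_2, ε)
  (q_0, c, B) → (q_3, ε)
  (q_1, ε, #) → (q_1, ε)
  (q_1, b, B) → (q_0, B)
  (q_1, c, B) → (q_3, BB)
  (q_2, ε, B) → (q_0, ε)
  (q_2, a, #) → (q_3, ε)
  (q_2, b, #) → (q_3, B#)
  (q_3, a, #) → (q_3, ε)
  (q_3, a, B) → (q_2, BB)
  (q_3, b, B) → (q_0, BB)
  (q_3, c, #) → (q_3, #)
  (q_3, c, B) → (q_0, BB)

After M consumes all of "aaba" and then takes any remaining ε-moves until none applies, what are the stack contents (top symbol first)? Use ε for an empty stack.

B#

(q_0, aaba, #)
  read a, top #: go to q_0, push B# → (q_0, aba, B#)
  read a, top B: go to q_2, push ε → (q_2, ba, #)
  read b, top #: go to q_3, push B# → (q_3, a, B#)
  read a, top B: go to q_2, push BB → (q_2, ε, BB#)
  ε-move, top B: go to q_0, push ε → (q_0, ε, B#)
All input consumed in state q_0 with stack B#.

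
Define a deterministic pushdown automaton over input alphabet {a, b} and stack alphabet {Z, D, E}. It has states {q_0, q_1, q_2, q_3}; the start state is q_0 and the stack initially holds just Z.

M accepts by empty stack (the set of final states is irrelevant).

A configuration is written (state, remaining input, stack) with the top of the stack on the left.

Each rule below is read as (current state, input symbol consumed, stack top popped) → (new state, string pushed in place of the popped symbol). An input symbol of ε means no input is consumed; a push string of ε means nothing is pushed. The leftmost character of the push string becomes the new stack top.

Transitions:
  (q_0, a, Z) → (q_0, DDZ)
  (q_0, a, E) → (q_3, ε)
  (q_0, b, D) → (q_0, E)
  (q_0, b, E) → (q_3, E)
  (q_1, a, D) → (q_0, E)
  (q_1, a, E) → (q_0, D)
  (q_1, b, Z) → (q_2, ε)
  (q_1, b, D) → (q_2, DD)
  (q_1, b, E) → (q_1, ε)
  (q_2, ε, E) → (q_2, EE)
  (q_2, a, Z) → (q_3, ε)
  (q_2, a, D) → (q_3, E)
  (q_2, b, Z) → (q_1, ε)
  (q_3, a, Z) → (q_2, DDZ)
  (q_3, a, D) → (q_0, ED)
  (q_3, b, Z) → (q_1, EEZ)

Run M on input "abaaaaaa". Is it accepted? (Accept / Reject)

(q_0, abaaaaaa, Z)
  read a, top Z: go to q_0, push DDZ → (q_0, baaaaaa, DDZ)
  read b, top D: go to q_0, push E → (q_0, aaaaaa, EDZ)
  read a, top E: go to q_3, push ε → (q_3, aaaaa, DZ)
  read a, top D: go to q_0, push ED → (q_0, aaaa, EDZ)
  read a, top E: go to q_3, push ε → (q_3, aaa, DZ)
  read a, top D: go to q_0, push ED → (q_0, aa, EDZ)
  read a, top E: go to q_3, push ε → (q_3, a, DZ)
  read a, top D: go to q_0, push ED → (q_0, ε, EDZ)
All input consumed; stack is EDZ, not empty, and no further ε-move applies.

Reject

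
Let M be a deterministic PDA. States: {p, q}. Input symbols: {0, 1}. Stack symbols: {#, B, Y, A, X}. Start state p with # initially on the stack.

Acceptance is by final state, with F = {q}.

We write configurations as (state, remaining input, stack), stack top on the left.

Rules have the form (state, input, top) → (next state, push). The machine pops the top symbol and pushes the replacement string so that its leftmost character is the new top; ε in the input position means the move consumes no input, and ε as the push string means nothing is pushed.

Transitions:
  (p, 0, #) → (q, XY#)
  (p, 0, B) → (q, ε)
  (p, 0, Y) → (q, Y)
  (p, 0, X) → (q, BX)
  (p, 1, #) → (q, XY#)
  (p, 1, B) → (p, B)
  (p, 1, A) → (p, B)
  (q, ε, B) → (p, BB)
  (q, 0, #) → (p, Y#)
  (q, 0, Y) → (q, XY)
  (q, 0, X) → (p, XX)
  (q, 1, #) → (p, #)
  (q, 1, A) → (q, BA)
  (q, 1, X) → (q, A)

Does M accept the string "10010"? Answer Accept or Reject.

Accept

(p, 10010, #)
  read 1, top #: go to q, push XY# → (q, 0010, XY#)
  read 0, top X: go to p, push XX → (p, 010, XXY#)
  read 0, top X: go to q, push BX → (q, 10, BXXY#)
  ε-move, top B: go to p, push BB → (p, 10, BBXXY#)
  read 1, top B: go to p, push B → (p, 0, BBXXY#)
  read 0, top B: go to q, push ε → (q, ε, BXXY#)
All input consumed; state q ∈ F.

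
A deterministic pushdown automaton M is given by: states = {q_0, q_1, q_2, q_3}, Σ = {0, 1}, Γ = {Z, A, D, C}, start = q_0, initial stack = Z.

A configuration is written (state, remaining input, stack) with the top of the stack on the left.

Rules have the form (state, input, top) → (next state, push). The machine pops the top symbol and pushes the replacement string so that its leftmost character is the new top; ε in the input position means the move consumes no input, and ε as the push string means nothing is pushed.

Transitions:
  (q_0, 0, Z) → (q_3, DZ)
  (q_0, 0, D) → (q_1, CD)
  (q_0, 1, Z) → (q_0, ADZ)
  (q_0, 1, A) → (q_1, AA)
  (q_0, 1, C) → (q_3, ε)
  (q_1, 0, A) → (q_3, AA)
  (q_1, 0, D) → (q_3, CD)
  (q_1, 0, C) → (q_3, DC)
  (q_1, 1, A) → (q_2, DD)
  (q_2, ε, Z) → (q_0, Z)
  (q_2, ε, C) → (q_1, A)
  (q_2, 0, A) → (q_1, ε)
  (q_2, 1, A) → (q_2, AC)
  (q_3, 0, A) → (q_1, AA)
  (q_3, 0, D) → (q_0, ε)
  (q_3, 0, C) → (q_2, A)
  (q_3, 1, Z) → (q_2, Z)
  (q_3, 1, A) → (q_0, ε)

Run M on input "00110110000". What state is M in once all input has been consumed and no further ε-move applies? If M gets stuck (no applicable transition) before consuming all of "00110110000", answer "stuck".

q_1

(q_0, 00110110000, Z)
  read 0, top Z: go to q_3, push DZ → (q_3, 0110110000, DZ)
  read 0, top D: go to q_0, push ε → (q_0, 110110000, Z)
  read 1, top Z: go to q_0, push ADZ → (q_0, 10110000, ADZ)
  read 1, top A: go to q_1, push AA → (q_1, 0110000, AADZ)
  read 0, top A: go to q_3, push AA → (q_3, 110000, AAADZ)
  read 1, top A: go to q_0, push ε → (q_0, 10000, AADZ)
  read 1, top A: go to q_1, push AA → (q_1, 0000, AAADZ)
  read 0, top A: go to q_3, push AA → (q_3, 000, AAAADZ)
  read 0, top A: go to q_1, push AA → (q_1, 00, AAAAADZ)
  read 0, top A: go to q_3, push AA → (q_3, 0, AAAAAADZ)
  read 0, top A: go to q_1, push AA → (q_1, ε, AAAAAAADZ)
All input consumed; M is in state q_1.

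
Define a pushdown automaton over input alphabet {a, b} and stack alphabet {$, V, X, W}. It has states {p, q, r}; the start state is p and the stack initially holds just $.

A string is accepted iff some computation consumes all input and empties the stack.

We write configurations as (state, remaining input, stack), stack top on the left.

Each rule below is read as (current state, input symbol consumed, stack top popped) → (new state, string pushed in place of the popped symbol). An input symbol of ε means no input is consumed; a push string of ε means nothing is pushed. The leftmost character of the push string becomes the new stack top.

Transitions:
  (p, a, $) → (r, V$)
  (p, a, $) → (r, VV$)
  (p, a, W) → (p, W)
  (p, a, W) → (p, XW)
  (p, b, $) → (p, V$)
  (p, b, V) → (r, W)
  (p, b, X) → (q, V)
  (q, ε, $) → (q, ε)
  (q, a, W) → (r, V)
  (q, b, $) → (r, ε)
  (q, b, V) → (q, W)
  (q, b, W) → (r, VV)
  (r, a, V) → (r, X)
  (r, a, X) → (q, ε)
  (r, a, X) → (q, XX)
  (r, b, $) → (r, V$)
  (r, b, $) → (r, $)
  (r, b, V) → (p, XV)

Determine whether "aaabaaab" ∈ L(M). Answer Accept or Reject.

One accepting computation: (p, aaabaaab, $) ⊢ (r, aabaaab, VV$) ⊢ (r, abaaab, XV$) ⊢ (q, baaab, V$) ⊢ (q, aaab, W$) ⊢ (r, aab, V$) ⊢ (r, ab, X$) ⊢ (q, b, $) ⊢ (r, ε, ε)
All input consumed and the stack is empty.

Accept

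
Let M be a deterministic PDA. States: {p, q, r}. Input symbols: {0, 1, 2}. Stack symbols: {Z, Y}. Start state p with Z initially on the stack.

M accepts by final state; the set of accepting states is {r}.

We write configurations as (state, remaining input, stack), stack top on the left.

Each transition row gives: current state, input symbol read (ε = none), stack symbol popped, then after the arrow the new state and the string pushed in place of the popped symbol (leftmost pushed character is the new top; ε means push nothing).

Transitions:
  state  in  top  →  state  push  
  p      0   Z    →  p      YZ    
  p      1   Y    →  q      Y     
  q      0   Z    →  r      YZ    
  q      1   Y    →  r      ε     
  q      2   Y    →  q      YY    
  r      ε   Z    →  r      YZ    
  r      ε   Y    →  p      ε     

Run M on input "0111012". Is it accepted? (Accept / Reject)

(p, 0111012, Z)
  read 0, top Z: go to p, push YZ → (p, 111012, YZ)
  read 1, top Y: go to q, push Y → (q, 11012, YZ)
  read 1, top Y: go to r, push ε → (r, 1012, Z)
  ε-move, top Z: go to r, push YZ → (r, 1012, YZ)
  ε-move, top Y: go to p, push ε → (p, 1012, Z)
No transition applies at (p, 1012, Z); input not fully consumed.

Reject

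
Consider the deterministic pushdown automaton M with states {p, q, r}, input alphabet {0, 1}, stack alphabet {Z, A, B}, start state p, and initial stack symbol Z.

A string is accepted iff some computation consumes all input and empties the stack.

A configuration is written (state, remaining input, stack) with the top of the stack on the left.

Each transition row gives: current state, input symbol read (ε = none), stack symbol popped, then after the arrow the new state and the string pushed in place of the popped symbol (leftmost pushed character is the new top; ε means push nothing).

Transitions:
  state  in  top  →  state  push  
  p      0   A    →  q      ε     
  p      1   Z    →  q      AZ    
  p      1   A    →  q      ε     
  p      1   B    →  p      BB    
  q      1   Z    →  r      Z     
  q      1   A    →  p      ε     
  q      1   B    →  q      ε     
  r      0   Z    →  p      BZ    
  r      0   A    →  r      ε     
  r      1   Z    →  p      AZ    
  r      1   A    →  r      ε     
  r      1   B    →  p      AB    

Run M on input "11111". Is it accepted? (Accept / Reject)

(p, 11111, Z) ⊢ (q, 1111, AZ) ⊢ (p, 111, Z) ⊢ (q, 11, AZ) ⊢ (p, 1, Z) ⊢ (q, ε, AZ)
All input consumed; stack is AZ, not empty, and no further ε-move applies.

Reject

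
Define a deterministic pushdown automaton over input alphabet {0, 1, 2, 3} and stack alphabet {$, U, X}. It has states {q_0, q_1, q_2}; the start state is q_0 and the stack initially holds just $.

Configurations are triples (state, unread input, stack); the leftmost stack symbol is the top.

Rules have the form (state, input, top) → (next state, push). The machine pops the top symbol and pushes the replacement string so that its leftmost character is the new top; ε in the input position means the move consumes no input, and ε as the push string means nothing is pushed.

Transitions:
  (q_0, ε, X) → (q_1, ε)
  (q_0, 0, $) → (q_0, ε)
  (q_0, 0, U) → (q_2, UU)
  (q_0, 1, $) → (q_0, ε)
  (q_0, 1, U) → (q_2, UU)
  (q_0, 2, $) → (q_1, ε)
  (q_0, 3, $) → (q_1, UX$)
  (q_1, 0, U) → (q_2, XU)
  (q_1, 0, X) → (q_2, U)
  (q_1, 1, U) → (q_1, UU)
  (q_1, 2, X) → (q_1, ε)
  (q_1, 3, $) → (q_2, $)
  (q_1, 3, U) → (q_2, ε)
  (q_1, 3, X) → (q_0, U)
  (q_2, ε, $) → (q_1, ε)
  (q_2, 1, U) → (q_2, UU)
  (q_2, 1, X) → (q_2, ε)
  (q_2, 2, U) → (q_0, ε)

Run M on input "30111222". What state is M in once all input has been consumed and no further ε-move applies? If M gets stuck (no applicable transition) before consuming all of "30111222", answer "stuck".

stuck

(q_0, 30111222, $)
  read 3, top $: go to q_1, push UX$ → (q_1, 0111222, UX$)
  read 0, top U: go to q_2, push XU → (q_2, 111222, XUX$)
  read 1, top X: go to q_2, push ε → (q_2, 11222, UX$)
  read 1, top U: go to q_2, push UU → (q_2, 1222, UUX$)
  read 1, top U: go to q_2, push UU → (q_2, 222, UUUX$)
  read 2, top U: go to q_0, push ε → (q_0, 22, UUX$)
No transition for (q_0, 2, top U); M blocks with input 22 remaining.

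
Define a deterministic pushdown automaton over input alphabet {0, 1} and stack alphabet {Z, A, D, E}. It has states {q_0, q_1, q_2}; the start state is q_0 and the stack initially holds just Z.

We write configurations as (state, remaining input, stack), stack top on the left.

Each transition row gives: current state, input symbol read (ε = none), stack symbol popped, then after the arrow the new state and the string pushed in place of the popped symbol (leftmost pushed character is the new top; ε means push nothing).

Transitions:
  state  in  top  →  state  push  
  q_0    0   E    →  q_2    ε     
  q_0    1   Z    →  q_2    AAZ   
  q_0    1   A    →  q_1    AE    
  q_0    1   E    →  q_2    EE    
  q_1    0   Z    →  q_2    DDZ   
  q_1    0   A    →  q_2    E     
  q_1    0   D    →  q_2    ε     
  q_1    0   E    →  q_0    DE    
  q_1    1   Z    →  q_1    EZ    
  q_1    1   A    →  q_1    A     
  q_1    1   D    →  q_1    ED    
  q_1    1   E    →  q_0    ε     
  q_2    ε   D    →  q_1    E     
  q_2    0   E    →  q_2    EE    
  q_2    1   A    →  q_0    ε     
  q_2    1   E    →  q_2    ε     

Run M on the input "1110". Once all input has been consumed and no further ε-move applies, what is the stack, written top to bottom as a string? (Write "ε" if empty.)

(q_0, 1110, Z) ⊢ (q_2, 110, AAZ) ⊢ (q_0, 10, AZ) ⊢ (q_1, 0, AEZ) ⊢ (q_2, ε, EEZ)
All input consumed in state q_2 with stack EEZ.

EEZ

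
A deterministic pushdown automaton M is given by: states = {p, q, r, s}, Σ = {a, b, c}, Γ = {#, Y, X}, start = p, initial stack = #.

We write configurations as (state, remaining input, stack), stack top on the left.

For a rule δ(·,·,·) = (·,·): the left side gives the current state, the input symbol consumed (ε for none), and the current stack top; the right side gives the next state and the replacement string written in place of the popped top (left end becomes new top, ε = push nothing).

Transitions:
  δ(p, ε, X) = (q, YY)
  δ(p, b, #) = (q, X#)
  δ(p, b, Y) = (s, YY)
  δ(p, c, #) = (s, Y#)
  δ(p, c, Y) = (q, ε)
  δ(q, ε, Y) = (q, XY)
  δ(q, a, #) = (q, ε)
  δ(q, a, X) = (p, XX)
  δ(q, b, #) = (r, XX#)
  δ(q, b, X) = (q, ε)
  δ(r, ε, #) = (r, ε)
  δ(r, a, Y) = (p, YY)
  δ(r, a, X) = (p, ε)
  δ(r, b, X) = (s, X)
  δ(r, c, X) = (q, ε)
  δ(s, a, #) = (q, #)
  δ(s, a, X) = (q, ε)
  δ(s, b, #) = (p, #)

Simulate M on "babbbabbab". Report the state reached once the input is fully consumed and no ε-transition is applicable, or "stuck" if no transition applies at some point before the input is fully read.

(p, babbbabbab, #)
  read b, top #: go to q, push X# → (q, abbbabbab, X#)
  read a, top X: go to p, push XX → (p, bbbabbab, XX#)
  ε-move, top X: go to q, push YY → (q, bbbabbab, YYX#)
  ε-move, top Y: go to q, push XY → (q, bbbabbab, XYYX#)
  read b, top X: go to q, push ε → (q, bbabbab, YYX#)
  ε-move, top Y: go to q, push XY → (q, bbabbab, XYYX#)
  read b, top X: go to q, push ε → (q, babbab, YYX#)
  ε-move, top Y: go to q, push XY → (q, babbab, XYYX#)
  read b, top X: go to q, push ε → (q, abbab, YYX#)
  ε-move, top Y: go to q, push XY → (q, abbab, XYYX#)
  read a, top X: go to p, push XX → (p, bbab, XXYYX#)
  ε-move, top X: go to q, push YY → (q, bbab, YYXYYX#)
  ε-move, top Y: go to q, push XY → (q, bbab, XYYXYYX#)
  read b, top X: go to q, push ε → (q, bab, YYXYYX#)
  ε-move, top Y: go to q, push XY → (q, bab, XYYXYYX#)
  read b, top X: go to q, push ε → (q, ab, YYXYYX#)
  ε-move, top Y: go to q, push XY → (q, ab, XYYXYYX#)
  read a, top X: go to p, push XX → (p, b, XXYYXYYX#)
  ε-move, top X: go to q, push YY → (q, b, YYXYYXYYX#)
  ε-move, top Y: go to q, push XY → (q, b, XYYXYYXYYX#)
  read b, top X: go to q, push ε → (q, ε, YYXYYXYYX#)
  ε-move, top Y: go to q, push XY → (q, ε, XYYXYYXYYX#)
All input consumed; M is in state q.

q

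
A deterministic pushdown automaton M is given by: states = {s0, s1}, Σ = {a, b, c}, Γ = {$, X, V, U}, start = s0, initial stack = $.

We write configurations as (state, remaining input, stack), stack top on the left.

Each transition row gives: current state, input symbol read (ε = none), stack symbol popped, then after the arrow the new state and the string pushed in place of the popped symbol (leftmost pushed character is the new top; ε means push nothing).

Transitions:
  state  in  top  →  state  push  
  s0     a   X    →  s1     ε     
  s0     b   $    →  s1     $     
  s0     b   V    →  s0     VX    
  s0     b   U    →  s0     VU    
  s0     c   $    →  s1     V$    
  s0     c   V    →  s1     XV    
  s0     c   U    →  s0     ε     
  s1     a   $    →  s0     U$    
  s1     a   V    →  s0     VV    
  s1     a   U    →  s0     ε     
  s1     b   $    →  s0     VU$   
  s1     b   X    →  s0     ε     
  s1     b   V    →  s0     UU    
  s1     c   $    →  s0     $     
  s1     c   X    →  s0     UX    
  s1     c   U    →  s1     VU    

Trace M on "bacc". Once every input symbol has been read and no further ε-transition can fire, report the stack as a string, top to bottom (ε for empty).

(s0, bacc, $)
  read b, top $: go to s1, push $ → (s1, acc, $)
  read a, top $: go to s0, push U$ → (s0, cc, U$)
  read c, top U: go to s0, push ε → (s0, c, $)
  read c, top $: go to s1, push V$ → (s1, ε, V$)
All input consumed in state s1 with stack V$.

V$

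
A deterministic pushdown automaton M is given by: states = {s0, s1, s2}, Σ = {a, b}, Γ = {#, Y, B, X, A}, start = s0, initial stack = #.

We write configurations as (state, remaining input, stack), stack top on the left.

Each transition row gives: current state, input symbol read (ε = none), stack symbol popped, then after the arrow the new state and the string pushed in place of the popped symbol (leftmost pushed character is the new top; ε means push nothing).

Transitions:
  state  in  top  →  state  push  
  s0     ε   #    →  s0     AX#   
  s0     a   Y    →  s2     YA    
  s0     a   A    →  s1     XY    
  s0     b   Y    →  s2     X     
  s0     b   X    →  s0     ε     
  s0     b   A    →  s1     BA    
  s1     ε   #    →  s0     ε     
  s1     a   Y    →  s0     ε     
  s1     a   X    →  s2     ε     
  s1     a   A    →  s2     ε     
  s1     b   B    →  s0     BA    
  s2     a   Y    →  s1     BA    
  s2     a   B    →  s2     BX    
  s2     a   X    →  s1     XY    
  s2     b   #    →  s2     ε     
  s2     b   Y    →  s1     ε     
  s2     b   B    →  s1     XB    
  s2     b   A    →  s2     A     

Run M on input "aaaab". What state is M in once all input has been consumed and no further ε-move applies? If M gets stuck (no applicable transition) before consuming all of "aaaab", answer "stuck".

stuck

(s0, aaaab, #)
  ε-move, top #: go to s0, push AX# → (s0, aaaab, AX#)
  read a, top A: go to s1, push XY → (s1, aaab, XYX#)
  read a, top X: go to s2, push ε → (s2, aab, YX#)
  read a, top Y: go to s1, push BA → (s1, ab, BAX#)
No transition for (s1, a, top B); M blocks with input ab remaining.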